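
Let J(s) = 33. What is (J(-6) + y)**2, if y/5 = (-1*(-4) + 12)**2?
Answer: 1723969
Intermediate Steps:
y = 1280 (y = 5*(-1*(-4) + 12)**2 = 5*(4 + 12)**2 = 5*16**2 = 5*256 = 1280)
(J(-6) + y)**2 = (33 + 1280)**2 = 1313**2 = 1723969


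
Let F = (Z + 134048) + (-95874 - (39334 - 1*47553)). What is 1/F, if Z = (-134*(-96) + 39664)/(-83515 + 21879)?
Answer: 15409/714856605 ≈ 2.1555e-5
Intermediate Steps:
Z = -13132/15409 (Z = (12864 + 39664)/(-61636) = 52528*(-1/61636) = -13132/15409 ≈ -0.85223)
F = 714856605/15409 (F = (-13132/15409 + 134048) + (-95874 - (39334 - 1*47553)) = 2065532500/15409 + (-95874 - (39334 - 47553)) = 2065532500/15409 + (-95874 - 1*(-8219)) = 2065532500/15409 + (-95874 + 8219) = 2065532500/15409 - 87655 = 714856605/15409 ≈ 46392.)
1/F = 1/(714856605/15409) = 15409/714856605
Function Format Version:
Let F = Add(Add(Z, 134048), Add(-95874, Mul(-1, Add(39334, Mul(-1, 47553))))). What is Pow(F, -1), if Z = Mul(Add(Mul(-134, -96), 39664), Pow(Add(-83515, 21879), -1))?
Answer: Rational(15409, 714856605) ≈ 2.1555e-5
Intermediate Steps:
Z = Rational(-13132, 15409) (Z = Mul(Add(12864, 39664), Pow(-61636, -1)) = Mul(52528, Rational(-1, 61636)) = Rational(-13132, 15409) ≈ -0.85223)
F = Rational(714856605, 15409) (F = Add(Add(Rational(-13132, 15409), 134048), Add(-95874, Mul(-1, Add(39334, Mul(-1, 47553))))) = Add(Rational(2065532500, 15409), Add(-95874, Mul(-1, Add(39334, -47553)))) = Add(Rational(2065532500, 15409), Add(-95874, Mul(-1, -8219))) = Add(Rational(2065532500, 15409), Add(-95874, 8219)) = Add(Rational(2065532500, 15409), -87655) = Rational(714856605, 15409) ≈ 46392.)
Pow(F, -1) = Pow(Rational(714856605, 15409), -1) = Rational(15409, 714856605)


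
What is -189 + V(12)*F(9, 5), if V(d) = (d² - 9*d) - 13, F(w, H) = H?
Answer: -74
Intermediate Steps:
V(d) = -13 + d² - 9*d
-189 + V(12)*F(9, 5) = -189 + (-13 + 12² - 9*12)*5 = -189 + (-13 + 144 - 108)*5 = -189 + 23*5 = -189 + 115 = -74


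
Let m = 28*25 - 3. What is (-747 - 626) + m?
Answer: -676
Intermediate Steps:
m = 697 (m = 700 - 3 = 697)
(-747 - 626) + m = (-747 - 626) + 697 = -1373 + 697 = -676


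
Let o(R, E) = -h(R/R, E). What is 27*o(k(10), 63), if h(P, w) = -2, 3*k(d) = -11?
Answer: 54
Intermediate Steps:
k(d) = -11/3 (k(d) = (1/3)*(-11) = -11/3)
o(R, E) = 2 (o(R, E) = -1*(-2) = 2)
27*o(k(10), 63) = 27*2 = 54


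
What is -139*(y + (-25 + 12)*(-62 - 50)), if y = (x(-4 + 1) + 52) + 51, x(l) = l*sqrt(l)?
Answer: -216701 + 417*I*sqrt(3) ≈ -2.167e+5 + 722.27*I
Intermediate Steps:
x(l) = l**(3/2)
y = 103 - 3*I*sqrt(3) (y = ((-4 + 1)**(3/2) + 52) + 51 = ((-3)**(3/2) + 52) + 51 = (-3*I*sqrt(3) + 52) + 51 = (52 - 3*I*sqrt(3)) + 51 = 103 - 3*I*sqrt(3) ≈ 103.0 - 5.1962*I)
-139*(y + (-25 + 12)*(-62 - 50)) = -139*((103 - 3*I*sqrt(3)) + (-25 + 12)*(-62 - 50)) = -139*((103 - 3*I*sqrt(3)) - 13*(-112)) = -139*((103 - 3*I*sqrt(3)) + 1456) = -139*(1559 - 3*I*sqrt(3)) = -216701 + 417*I*sqrt(3)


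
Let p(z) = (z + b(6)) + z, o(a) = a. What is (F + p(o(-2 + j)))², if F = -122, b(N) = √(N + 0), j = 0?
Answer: (-126 + √6)² ≈ 15265.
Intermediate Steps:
b(N) = √N
p(z) = √6 + 2*z (p(z) = (z + √6) + z = √6 + 2*z)
(F + p(o(-2 + j)))² = (-122 + (√6 + 2*(-2 + 0)))² = (-122 + (√6 + 2*(-2)))² = (-122 + (√6 - 4))² = (-122 + (-4 + √6))² = (-126 + √6)²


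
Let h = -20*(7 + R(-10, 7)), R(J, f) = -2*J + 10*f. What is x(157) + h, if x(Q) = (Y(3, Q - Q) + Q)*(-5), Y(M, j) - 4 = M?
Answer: -2760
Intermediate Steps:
Y(M, j) = 4 + M
x(Q) = -35 - 5*Q (x(Q) = ((4 + 3) + Q)*(-5) = (7 + Q)*(-5) = -35 - 5*Q)
h = -1940 (h = -20*(7 + (-2*(-10) + 10*7)) = -20*(7 + (20 + 70)) = -20*(7 + 90) = -20*97 = -1940)
x(157) + h = (-35 - 5*157) - 1940 = (-35 - 785) - 1940 = -820 - 1940 = -2760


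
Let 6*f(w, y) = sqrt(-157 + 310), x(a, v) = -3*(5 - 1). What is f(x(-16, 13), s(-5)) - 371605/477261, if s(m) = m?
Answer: -371605/477261 + sqrt(17)/2 ≈ 1.2829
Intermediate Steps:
x(a, v) = -12 (x(a, v) = -3*4 = -12)
f(w, y) = sqrt(17)/2 (f(w, y) = sqrt(-157 + 310)/6 = sqrt(153)/6 = (3*sqrt(17))/6 = sqrt(17)/2)
f(x(-16, 13), s(-5)) - 371605/477261 = sqrt(17)/2 - 371605/477261 = -371605/477261 + sqrt(17)/2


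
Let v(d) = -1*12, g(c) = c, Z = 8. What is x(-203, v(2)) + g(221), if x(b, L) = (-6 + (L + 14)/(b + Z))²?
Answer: 9777109/38025 ≈ 257.12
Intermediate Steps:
v(d) = -12
x(b, L) = (-6 + (14 + L)/(8 + b))² (x(b, L) = (-6 + (L + 14)/(b + 8))² = (-6 + (14 + L)/(8 + b))²)
x(-203, v(2)) + g(221) = (34 - 1*(-12) + 6*(-203))²/(8 - 203)² + 221 = (34 + 12 - 1218)²/(-195)² + 221 = (1/38025)*(-1172)² + 221 = (1/38025)*1373584 + 221 = 1373584/38025 + 221 = 9777109/38025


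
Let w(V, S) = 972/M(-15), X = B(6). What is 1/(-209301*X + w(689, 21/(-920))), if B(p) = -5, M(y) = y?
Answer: 5/5232201 ≈ 9.5562e-7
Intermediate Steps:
X = -5
w(V, S) = -324/5 (w(V, S) = 972/(-15) = 972*(-1/15) = -324/5)
1/(-209301*X + w(689, 21/(-920))) = 1/(-209301*(-5) - 324/5) = 1/(1046505 - 324/5) = 1/(5232201/5) = 5/5232201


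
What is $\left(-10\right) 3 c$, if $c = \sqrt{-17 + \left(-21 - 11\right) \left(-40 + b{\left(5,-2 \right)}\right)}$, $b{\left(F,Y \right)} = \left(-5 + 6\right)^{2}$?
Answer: $- 30 \sqrt{1231} \approx -1052.6$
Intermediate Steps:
$b{\left(F,Y \right)} = 1$ ($b{\left(F,Y \right)} = 1^{2} = 1$)
$c = \sqrt{1231}$ ($c = \sqrt{-17 + \left(-21 - 11\right) \left(-40 + 1\right)} = \sqrt{-17 - -1248} = \sqrt{-17 + 1248} = \sqrt{1231} \approx 35.086$)
$\left(-10\right) 3 c = \left(-10\right) 3 \sqrt{1231} = - 30 \sqrt{1231}$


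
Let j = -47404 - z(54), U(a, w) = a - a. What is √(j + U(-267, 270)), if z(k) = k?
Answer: I*√47458 ≈ 217.85*I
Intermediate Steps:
U(a, w) = 0
j = -47458 (j = -47404 - 1*54 = -47404 - 54 = -47458)
√(j + U(-267, 270)) = √(-47458 + 0) = √(-47458) = I*√47458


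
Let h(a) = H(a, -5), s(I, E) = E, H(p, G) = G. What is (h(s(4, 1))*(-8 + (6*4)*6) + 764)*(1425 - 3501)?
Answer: -174384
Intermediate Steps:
h(a) = -5
(h(s(4, 1))*(-8 + (6*4)*6) + 764)*(1425 - 3501) = (-5*(-8 + (6*4)*6) + 764)*(1425 - 3501) = (-5*(-8 + 24*6) + 764)*(-2076) = (-5*(-8 + 144) + 764)*(-2076) = (-5*136 + 764)*(-2076) = (-680 + 764)*(-2076) = 84*(-2076) = -174384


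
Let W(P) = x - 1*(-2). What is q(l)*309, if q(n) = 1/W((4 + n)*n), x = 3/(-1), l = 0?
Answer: -309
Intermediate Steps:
x = -3 (x = 3*(-1) = -3)
W(P) = -1 (W(P) = -3 - 1*(-2) = -3 + 2 = -1)
q(n) = -1 (q(n) = 1/(-1) = -1)
q(l)*309 = -1*309 = -309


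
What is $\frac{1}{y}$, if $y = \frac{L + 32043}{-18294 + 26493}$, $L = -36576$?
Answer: $- \frac{2733}{1511} \approx -1.8087$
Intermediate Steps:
$y = - \frac{1511}{2733}$ ($y = \frac{-36576 + 32043}{-18294 + 26493} = - \frac{4533}{8199} = \left(-4533\right) \frac{1}{8199} = - \frac{1511}{2733} \approx -0.55287$)
$\frac{1}{y} = \frac{1}{- \frac{1511}{2733}} = - \frac{2733}{1511}$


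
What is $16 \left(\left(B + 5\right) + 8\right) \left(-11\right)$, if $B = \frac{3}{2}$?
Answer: $-2552$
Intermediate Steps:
$B = \frac{3}{2}$ ($B = 3 \cdot \frac{1}{2} = \frac{3}{2} \approx 1.5$)
$16 \left(\left(B + 5\right) + 8\right) \left(-11\right) = 16 \left(\left(\frac{3}{2} + 5\right) + 8\right) \left(-11\right) = 16 \left(\frac{13}{2} + 8\right) \left(-11\right) = 16 \cdot \frac{29}{2} \left(-11\right) = 232 \left(-11\right) = -2552$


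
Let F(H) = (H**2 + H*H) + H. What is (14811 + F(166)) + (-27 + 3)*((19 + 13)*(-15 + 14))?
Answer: 70857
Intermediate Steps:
F(H) = H + 2*H**2 (F(H) = (H**2 + H**2) + H = 2*H**2 + H = H + 2*H**2)
(14811 + F(166)) + (-27 + 3)*((19 + 13)*(-15 + 14)) = (14811 + 166*(1 + 2*166)) + (-27 + 3)*((19 + 13)*(-15 + 14)) = (14811 + 166*(1 + 332)) - 768*(-1) = (14811 + 166*333) - 24*(-32) = (14811 + 55278) + 768 = 70089 + 768 = 70857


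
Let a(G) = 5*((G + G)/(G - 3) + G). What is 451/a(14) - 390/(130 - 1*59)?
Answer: -2669/64610 ≈ -0.041309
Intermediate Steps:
a(G) = 5*G + 10*G/(-3 + G) (a(G) = 5*((2*G)/(-3 + G) + G) = 5*(2*G/(-3 + G) + G) = 5*(G + 2*G/(-3 + G)) = 5*G + 10*G/(-3 + G))
451/a(14) - 390/(130 - 1*59) = 451/((5*14*(-1 + 14)/(-3 + 14))) - 390/(130 - 1*59) = 451/((5*14*13/11)) - 390/(130 - 59) = 451/((5*14*(1/11)*13)) - 390/71 = 451/(910/11) - 390*1/71 = 451*(11/910) - 390/71 = 4961/910 - 390/71 = -2669/64610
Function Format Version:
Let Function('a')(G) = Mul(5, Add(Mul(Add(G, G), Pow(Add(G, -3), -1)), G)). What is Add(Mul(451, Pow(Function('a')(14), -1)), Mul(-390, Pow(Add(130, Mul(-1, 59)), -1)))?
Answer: Rational(-2669, 64610) ≈ -0.041309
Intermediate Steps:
Function('a')(G) = Add(Mul(5, G), Mul(10, G, Pow(Add(-3, G), -1))) (Function('a')(G) = Mul(5, Add(Mul(Mul(2, G), Pow(Add(-3, G), -1)), G)) = Mul(5, Add(Mul(2, G, Pow(Add(-3, G), -1)), G)) = Mul(5, Add(G, Mul(2, G, Pow(Add(-3, G), -1)))) = Add(Mul(5, G), Mul(10, G, Pow(Add(-3, G), -1))))
Add(Mul(451, Pow(Function('a')(14), -1)), Mul(-390, Pow(Add(130, Mul(-1, 59)), -1))) = Add(Mul(451, Pow(Mul(5, 14, Pow(Add(-3, 14), -1), Add(-1, 14)), -1)), Mul(-390, Pow(Add(130, Mul(-1, 59)), -1))) = Add(Mul(451, Pow(Mul(5, 14, Pow(11, -1), 13), -1)), Mul(-390, Pow(Add(130, -59), -1))) = Add(Mul(451, Pow(Mul(5, 14, Rational(1, 11), 13), -1)), Mul(-390, Pow(71, -1))) = Add(Mul(451, Pow(Rational(910, 11), -1)), Mul(-390, Rational(1, 71))) = Add(Mul(451, Rational(11, 910)), Rational(-390, 71)) = Add(Rational(4961, 910), Rational(-390, 71)) = Rational(-2669, 64610)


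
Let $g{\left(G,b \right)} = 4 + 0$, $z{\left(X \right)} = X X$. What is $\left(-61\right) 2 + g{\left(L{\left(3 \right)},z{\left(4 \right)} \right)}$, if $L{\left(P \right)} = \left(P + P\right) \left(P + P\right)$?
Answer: $-118$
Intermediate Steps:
$L{\left(P \right)} = 4 P^{2}$ ($L{\left(P \right)} = 2 P 2 P = 4 P^{2}$)
$z{\left(X \right)} = X^{2}$
$g{\left(G,b \right)} = 4$
$\left(-61\right) 2 + g{\left(L{\left(3 \right)},z{\left(4 \right)} \right)} = \left(-61\right) 2 + 4 = -122 + 4 = -118$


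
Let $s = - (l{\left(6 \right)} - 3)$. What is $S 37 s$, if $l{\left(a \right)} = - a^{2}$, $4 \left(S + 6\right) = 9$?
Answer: $- \frac{21645}{4} \approx -5411.3$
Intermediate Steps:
$S = - \frac{15}{4}$ ($S = -6 + \frac{1}{4} \cdot 9 = -6 + \frac{9}{4} = - \frac{15}{4} \approx -3.75$)
$s = 39$ ($s = - (- 6^{2} - 3) = - (\left(-1\right) 36 - 3) = - (-36 - 3) = \left(-1\right) \left(-39\right) = 39$)
$S 37 s = \left(- \frac{15}{4}\right) 37 \cdot 39 = \left(- \frac{555}{4}\right) 39 = - \frac{21645}{4}$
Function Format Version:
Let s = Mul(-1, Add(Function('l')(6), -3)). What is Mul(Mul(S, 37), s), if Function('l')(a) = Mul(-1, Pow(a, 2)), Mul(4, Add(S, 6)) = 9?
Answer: Rational(-21645, 4) ≈ -5411.3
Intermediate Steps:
S = Rational(-15, 4) (S = Add(-6, Mul(Rational(1, 4), 9)) = Add(-6, Rational(9, 4)) = Rational(-15, 4) ≈ -3.7500)
s = 39 (s = Mul(-1, Add(Mul(-1, Pow(6, 2)), -3)) = Mul(-1, Add(Mul(-1, 36), -3)) = Mul(-1, Add(-36, -3)) = Mul(-1, -39) = 39)
Mul(Mul(S, 37), s) = Mul(Mul(Rational(-15, 4), 37), 39) = Mul(Rational(-555, 4), 39) = Rational(-21645, 4)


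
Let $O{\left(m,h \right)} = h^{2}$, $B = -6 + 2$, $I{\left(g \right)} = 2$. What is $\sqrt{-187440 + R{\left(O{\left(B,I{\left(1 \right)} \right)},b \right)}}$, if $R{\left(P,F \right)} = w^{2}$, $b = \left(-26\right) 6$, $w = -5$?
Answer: $i \sqrt{187415} \approx 432.91 i$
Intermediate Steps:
$B = -4$
$b = -156$
$R{\left(P,F \right)} = 25$ ($R{\left(P,F \right)} = \left(-5\right)^{2} = 25$)
$\sqrt{-187440 + R{\left(O{\left(B,I{\left(1 \right)} \right)},b \right)}} = \sqrt{-187440 + 25} = \sqrt{-187415} = i \sqrt{187415}$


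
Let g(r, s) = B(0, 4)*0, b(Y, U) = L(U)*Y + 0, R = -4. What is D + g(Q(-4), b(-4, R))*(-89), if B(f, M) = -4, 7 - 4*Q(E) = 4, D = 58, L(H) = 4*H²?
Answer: 58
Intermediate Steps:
Q(E) = ¾ (Q(E) = 7/4 - ¼*4 = 7/4 - 1 = ¾)
b(Y, U) = 4*Y*U² (b(Y, U) = (4*U²)*Y + 0 = 4*Y*U² + 0 = 4*Y*U²)
g(r, s) = 0 (g(r, s) = -4*0 = 0)
D + g(Q(-4), b(-4, R))*(-89) = 58 + 0*(-89) = 58 + 0 = 58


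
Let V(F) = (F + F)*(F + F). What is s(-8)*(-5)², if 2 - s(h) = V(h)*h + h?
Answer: 51450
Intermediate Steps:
V(F) = 4*F² (V(F) = (2*F)*(2*F) = 4*F²)
s(h) = 2 - h - 4*h³ (s(h) = 2 - ((4*h²)*h + h) = 2 - (4*h³ + h) = 2 - (h + 4*h³) = 2 + (-h - 4*h³) = 2 - h - 4*h³)
s(-8)*(-5)² = (2 - 1*(-8) - 4*(-8)³)*(-5)² = (2 + 8 - 4*(-512))*25 = (2 + 8 + 2048)*25 = 2058*25 = 51450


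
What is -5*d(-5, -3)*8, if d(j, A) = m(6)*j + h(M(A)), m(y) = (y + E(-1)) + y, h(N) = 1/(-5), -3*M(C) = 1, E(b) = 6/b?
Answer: 1208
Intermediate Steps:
M(C) = -⅓ (M(C) = -⅓*1 = -⅓)
h(N) = -⅕
m(y) = -6 + 2*y (m(y) = (y + 6/(-1)) + y = (y + 6*(-1)) + y = (y - 6) + y = (-6 + y) + y = -6 + 2*y)
d(j, A) = -⅕ + 6*j (d(j, A) = (-6 + 2*6)*j - ⅕ = (-6 + 12)*j - ⅕ = 6*j - ⅕ = -⅕ + 6*j)
-5*d(-5, -3)*8 = -5*(-⅕ + 6*(-5))*8 = -5*(-⅕ - 30)*8 = -5*(-151/5)*8 = 151*8 = 1208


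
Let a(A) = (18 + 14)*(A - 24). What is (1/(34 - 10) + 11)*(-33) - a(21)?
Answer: -2147/8 ≈ -268.38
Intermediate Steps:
a(A) = -768 + 32*A (a(A) = 32*(-24 + A) = -768 + 32*A)
(1/(34 - 10) + 11)*(-33) - a(21) = (1/(34 - 10) + 11)*(-33) - (-768 + 32*21) = (1/24 + 11)*(-33) - (-768 + 672) = (1/24 + 11)*(-33) - 1*(-96) = (265/24)*(-33) + 96 = -2915/8 + 96 = -2147/8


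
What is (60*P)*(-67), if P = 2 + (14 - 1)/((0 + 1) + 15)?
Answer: -45225/4 ≈ -11306.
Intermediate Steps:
P = 45/16 (P = 2 + 13/(1 + 15) = 2 + 13/16 = 45/16 ≈ 2.8125)
(60*P)*(-67) = (60*(45/16))*(-67) = (675/4)*(-67) = -45225/4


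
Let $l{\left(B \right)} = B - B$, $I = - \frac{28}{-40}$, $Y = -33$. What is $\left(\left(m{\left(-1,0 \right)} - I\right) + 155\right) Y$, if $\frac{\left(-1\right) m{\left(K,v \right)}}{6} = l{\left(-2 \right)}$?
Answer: $- \frac{50919}{10} \approx -5091.9$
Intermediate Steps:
$I = \frac{7}{10}$ ($I = \left(-28\right) \left(- \frac{1}{40}\right) = \frac{7}{10} \approx 0.7$)
$l{\left(B \right)} = 0$
$m{\left(K,v \right)} = 0$ ($m{\left(K,v \right)} = \left(-6\right) 0 = 0$)
$\left(\left(m{\left(-1,0 \right)} - I\right) + 155\right) Y = \left(\left(0 - \frac{7}{10}\right) + 155\right) \left(-33\right) = \left(- \frac{7}{10} + 155\right) \left(-33\right) = \frac{1543}{10} \left(-33\right) = - \frac{50919}{10}$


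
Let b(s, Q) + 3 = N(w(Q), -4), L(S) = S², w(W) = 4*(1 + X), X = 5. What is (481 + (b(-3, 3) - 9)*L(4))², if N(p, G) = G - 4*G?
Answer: 231361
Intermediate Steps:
w(W) = 24 (w(W) = 4*(1 + 5) = 4*6 = 24)
N(p, G) = -3*G
b(s, Q) = 9 (b(s, Q) = -3 - 3*(-4) = -3 + 12 = 9)
(481 + (b(-3, 3) - 9)*L(4))² = (481 + (9 - 9)*4²)² = (481 + 0*16)² = (481 + 0)² = 481² = 231361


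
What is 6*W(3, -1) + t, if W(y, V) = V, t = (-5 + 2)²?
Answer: 3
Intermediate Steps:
t = 9 (t = (-3)² = 9)
6*W(3, -1) + t = 6*(-1) + 9 = -6 + 9 = 3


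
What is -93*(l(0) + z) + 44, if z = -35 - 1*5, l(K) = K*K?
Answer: 3764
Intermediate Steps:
l(K) = K²
z = -40 (z = -35 - 5 = -40)
-93*(l(0) + z) + 44 = -93*(0² - 40) + 44 = -93*(0 - 40) + 44 = -93*(-40) + 44 = 3720 + 44 = 3764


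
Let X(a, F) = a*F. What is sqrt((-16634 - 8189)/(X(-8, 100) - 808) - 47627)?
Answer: I*sqrt(30776875986)/804 ≈ 218.2*I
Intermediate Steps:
X(a, F) = F*a
sqrt((-16634 - 8189)/(X(-8, 100) - 808) - 47627) = sqrt((-16634 - 8189)/(100*(-8) - 808) - 47627) = sqrt(-24823/(-800 - 808) - 47627) = sqrt(-24823/(-1608) - 47627) = sqrt(-24823*(-1/1608) - 47627) = sqrt(24823/1608 - 47627) = sqrt(-76559393/1608) = I*sqrt(30776875986)/804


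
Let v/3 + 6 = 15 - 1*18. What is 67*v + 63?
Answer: -1746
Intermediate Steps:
v = -27 (v = -18 + 3*(15 - 1*18) = -18 + 3*(15 - 18) = -18 + 3*(-3) = -18 - 9 = -27)
67*v + 63 = 67*(-27) + 63 = -1809 + 63 = -1746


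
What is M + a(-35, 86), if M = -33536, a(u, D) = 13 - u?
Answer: -33488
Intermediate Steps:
M + a(-35, 86) = -33536 + (13 - 1*(-35)) = -33536 + (13 + 35) = -33536 + 48 = -33488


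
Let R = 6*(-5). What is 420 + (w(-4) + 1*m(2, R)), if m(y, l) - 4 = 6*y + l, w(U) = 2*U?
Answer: 398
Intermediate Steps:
R = -30
m(y, l) = 4 + l + 6*y (m(y, l) = 4 + (6*y + l) = 4 + (l + 6*y) = 4 + l + 6*y)
420 + (w(-4) + 1*m(2, R)) = 420 + (2*(-4) + 1*(4 - 30 + 6*2)) = 420 + (-8 + 1*(4 - 30 + 12)) = 420 + (-8 + 1*(-14)) = 420 + (-8 - 14) = 420 - 22 = 398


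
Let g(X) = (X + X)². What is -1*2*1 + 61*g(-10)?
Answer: 24398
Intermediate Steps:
g(X) = 4*X² (g(X) = (2*X)² = 4*X²)
-1*2*1 + 61*g(-10) = -1*2*1 + 61*(4*(-10)²) = -2*1 + 61*(4*100) = -2 + 61*400 = -2 + 24400 = 24398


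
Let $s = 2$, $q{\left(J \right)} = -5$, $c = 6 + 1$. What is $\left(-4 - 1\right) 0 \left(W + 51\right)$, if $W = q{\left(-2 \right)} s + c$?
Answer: $0$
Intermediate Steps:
$c = 7$
$W = -3$ ($W = \left(-5\right) 2 + 7 = -10 + 7 = -3$)
$\left(-4 - 1\right) 0 \left(W + 51\right) = \left(-4 - 1\right) 0 \left(-3 + 51\right) = \left(-5\right) 0 \cdot 48 = 0 \cdot 48 = 0$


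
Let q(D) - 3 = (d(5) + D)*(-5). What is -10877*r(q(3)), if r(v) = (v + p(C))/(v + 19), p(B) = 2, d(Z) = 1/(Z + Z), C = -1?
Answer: 228417/13 ≈ 17571.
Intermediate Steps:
d(Z) = 1/(2*Z)
q(D) = 5/2 - 5*D (q(D) = 3 + ((½)/5 + D)*(-5) = 3 + ((½)*(⅕) + D)*(-5) = 3 + (⅒ + D)*(-5) = 3 + (-½ - 5*D) = 5/2 - 5*D)
r(v) = (2 + v)/(19 + v) (r(v) = (v + 2)/(v + 19) = (2 + v)/(19 + v))
-10877*r(q(3)) = -10877*(2 + (5/2 - 5*3))/(19 + (5/2 - 5*3)) = -10877*(2 + (5/2 - 15))/(19 + (5/2 - 15)) = -10877*(2 - 25/2)/(19 - 25/2) = -10877*(-21)/(13/2*2) = -21754*(-21)/(13*2) = -10877*(-21/13) = 228417/13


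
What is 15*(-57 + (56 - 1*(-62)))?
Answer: 915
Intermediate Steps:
15*(-57 + (56 - 1*(-62))) = 15*(-57 + (56 + 62)) = 15*(-57 + 118) = 15*61 = 915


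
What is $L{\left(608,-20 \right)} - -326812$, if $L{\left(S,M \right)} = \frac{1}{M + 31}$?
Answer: $\frac{3594933}{11} \approx 3.2681 \cdot 10^{5}$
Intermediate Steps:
$L{\left(S,M \right)} = \frac{1}{31 + M}$
$L{\left(608,-20 \right)} - -326812 = \frac{1}{31 - 20} - -326812 = \frac{1}{11} + 326812 = \frac{3594933}{11}$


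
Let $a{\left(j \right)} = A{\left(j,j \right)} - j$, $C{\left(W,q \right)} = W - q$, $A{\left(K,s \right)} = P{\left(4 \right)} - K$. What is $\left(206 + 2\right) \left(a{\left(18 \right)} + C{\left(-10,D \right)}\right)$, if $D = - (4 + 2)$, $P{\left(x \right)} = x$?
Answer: $-7488$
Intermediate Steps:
$A{\left(K,s \right)} = 4 - K$
$D = -6$ ($D = \left(-1\right) 6 = -6$)
$a{\left(j \right)} = 4 - 2 j$ ($a{\left(j \right)} = \left(4 - j\right) - j = 4 - 2 j$)
$\left(206 + 2\right) \left(a{\left(18 \right)} + C{\left(-10,D \right)}\right) = \left(206 + 2\right) \left(\left(4 - 36\right) - 4\right) = 208 \left(\left(4 - 36\right) + \left(-10 + 6\right)\right) = 208 \left(-32 - 4\right) = 208 \left(-36\right) = -7488$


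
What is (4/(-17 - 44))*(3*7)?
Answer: -84/61 ≈ -1.3770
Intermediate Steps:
(4/(-17 - 44))*(3*7) = (4/(-61))*21 = (4*(-1/61))*21 = -4/61*21 = -84/61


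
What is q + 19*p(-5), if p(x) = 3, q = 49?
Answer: 106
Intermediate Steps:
q + 19*p(-5) = 49 + 19*3 = 49 + 57 = 106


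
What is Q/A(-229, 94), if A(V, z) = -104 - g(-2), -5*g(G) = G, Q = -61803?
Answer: 34335/58 ≈ 591.98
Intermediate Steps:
g(G) = -G/5
A(V, z) = -522/5 (A(V, z) = -104 - (-1)*(-2)/5 = -104 - 1*2/5 = -104 - 2/5 = -522/5)
Q/A(-229, 94) = -61803/(-522/5) = -61803*(-5/522) = 34335/58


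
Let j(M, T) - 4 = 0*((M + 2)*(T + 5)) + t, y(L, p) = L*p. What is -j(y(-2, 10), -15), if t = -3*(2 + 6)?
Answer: 20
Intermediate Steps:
t = -24 (t = -3*8 = -24)
j(M, T) = -20 (j(M, T) = 4 + (0*((M + 2)*(T + 5)) - 24) = 4 + (0*((2 + M)*(5 + T)) - 24) = 4 + (0 - 24) = 4 - 24 = -20)
-j(y(-2, 10), -15) = -1*(-20) = 20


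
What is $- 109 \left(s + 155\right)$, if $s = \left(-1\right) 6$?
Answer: $-16241$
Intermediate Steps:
$s = -6$
$- 109 \left(s + 155\right) = - 109 \left(-6 + 155\right) = \left(-109\right) 149 = -16241$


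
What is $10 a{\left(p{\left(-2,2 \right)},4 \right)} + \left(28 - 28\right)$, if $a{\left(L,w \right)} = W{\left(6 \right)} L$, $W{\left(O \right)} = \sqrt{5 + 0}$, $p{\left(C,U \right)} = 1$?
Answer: $10 \sqrt{5} \approx 22.361$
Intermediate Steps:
$W{\left(O \right)} = \sqrt{5}$
$a{\left(L,w \right)} = L \sqrt{5}$ ($a{\left(L,w \right)} = \sqrt{5} L = L \sqrt{5}$)
$10 a{\left(p{\left(-2,2 \right)},4 \right)} + \left(28 - 28\right) = 10 \cdot 1 \sqrt{5} + \left(28 - 28\right) = 10 \sqrt{5} + 0 = 10 \sqrt{5}$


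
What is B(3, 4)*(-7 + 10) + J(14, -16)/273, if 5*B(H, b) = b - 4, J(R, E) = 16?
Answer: 16/273 ≈ 0.058608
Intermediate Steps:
B(H, b) = -4/5 + b/5 (B(H, b) = (b - 4)/5 = (-4 + b)/5 = -4/5 + b/5)
B(3, 4)*(-7 + 10) + J(14, -16)/273 = (-4/5 + (1/5)*4)*(-7 + 10) + 16/273 = (-4/5 + 4/5)*3 + 16*(1/273) = 0*3 + 16/273 = 0 + 16/273 = 16/273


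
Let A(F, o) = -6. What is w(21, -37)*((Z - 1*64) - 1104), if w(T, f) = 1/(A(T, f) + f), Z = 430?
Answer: 738/43 ≈ 17.163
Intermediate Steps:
w(T, f) = 1/(-6 + f)
w(21, -37)*((Z - 1*64) - 1104) = ((430 - 1*64) - 1104)/(-6 - 37) = ((430 - 64) - 1104)/(-43) = -(366 - 1104)/43 = -1/43*(-738) = 738/43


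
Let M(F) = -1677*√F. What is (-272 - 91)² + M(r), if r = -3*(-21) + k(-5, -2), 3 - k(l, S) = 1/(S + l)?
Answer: 131769 - 1677*√3241/7 ≈ 1.1813e+5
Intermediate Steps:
k(l, S) = 3 - 1/(S + l)
r = 463/7 (r = -3*(-21) + (-1 + 3*(-2) + 3*(-5))/(-2 - 5) = 63 + (-1 - 6 - 15)/(-7) = 63 - ⅐*(-22) = 63 + 22/7 = 463/7 ≈ 66.143)
(-272 - 91)² + M(r) = (-272 - 91)² - 1677*√3241/7 = (-363)² - 1677*√3241/7 = 131769 - 1677*√3241/7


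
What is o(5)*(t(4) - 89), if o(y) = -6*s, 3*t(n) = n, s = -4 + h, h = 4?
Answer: 0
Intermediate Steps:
s = 0 (s = -4 + 4 = 0)
t(n) = n/3
o(y) = 0 (o(y) = -6*0 = 0)
o(5)*(t(4) - 89) = 0*((⅓)*4 - 89) = 0*(4/3 - 89) = 0*(-263/3) = 0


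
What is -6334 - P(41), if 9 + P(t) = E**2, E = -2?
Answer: -6329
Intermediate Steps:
P(t) = -5 (P(t) = -9 + (-2)**2 = -9 + 4 = -5)
-6334 - P(41) = -6334 - 1*(-5) = -6334 + 5 = -6329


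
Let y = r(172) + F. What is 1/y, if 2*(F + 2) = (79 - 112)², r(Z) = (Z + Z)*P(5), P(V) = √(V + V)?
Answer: -434/711243 + 1376*√10/3556215 ≈ 0.00061338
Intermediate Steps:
P(V) = √2*√V (P(V) = √(2*V) = √2*√V)
r(Z) = 2*Z*√10 (r(Z) = (Z + Z)*(√2*√5) = (2*Z)*√10 = 2*Z*√10)
F = 1085/2 (F = -2 + (79 - 112)²/2 = -2 + (½)*(-33)² = -2 + (½)*1089 = -2 + 1089/2 = 1085/2 ≈ 542.50)
y = 1085/2 + 344*√10 (y = 2*172*√10 + 1085/2 = 344*√10 + 1085/2 = 1085/2 + 344*√10 ≈ 1630.3)
1/y = 1/(1085/2 + 344*√10)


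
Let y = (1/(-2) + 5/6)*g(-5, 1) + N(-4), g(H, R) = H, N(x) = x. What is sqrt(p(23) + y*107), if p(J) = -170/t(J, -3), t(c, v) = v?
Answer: I*sqrt(4947)/3 ≈ 23.445*I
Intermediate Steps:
p(J) = 170/3 (p(J) = -170/(-3) = -170*(-1/3) = 170/3)
y = -17/3 (y = (1/(-2) + 5/6)*(-5) - 4 = (1*(-1/2) + 5*(1/6))*(-5) - 4 = (-1/2 + 5/6)*(-5) - 4 = (1/3)*(-5) - 4 = -5/3 - 4 = -17/3 ≈ -5.6667)
sqrt(p(23) + y*107) = sqrt(170/3 - 17/3*107) = sqrt(170/3 - 1819/3) = sqrt(-1649/3) = I*sqrt(4947)/3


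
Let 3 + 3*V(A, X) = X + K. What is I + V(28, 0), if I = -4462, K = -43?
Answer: -13432/3 ≈ -4477.3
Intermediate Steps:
V(A, X) = -46/3 + X/3 (V(A, X) = -1 + (X - 43)/3 = -1 + (-43 + X)/3 = -1 + (-43/3 + X/3) = -46/3 + X/3)
I + V(28, 0) = -4462 + (-46/3 + (⅓)*0) = -4462 + (-46/3 + 0) = -4462 - 46/3 = -13432/3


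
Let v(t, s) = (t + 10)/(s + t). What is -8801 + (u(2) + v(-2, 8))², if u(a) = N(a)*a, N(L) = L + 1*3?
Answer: -78053/9 ≈ -8672.6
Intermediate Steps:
v(t, s) = (10 + t)/(s + t)
N(L) = 3 + L (N(L) = L + 3 = 3 + L)
u(a) = a*(3 + a) (u(a) = (3 + a)*a = a*(3 + a))
-8801 + (u(2) + v(-2, 8))² = -8801 + (2*(3 + 2) + (10 - 2)/(8 - 2))² = -8801 + (2*5 + 8/6)² = -8801 + (10 + (⅙)*8)² = -8801 + (10 + 4/3)² = -8801 + (34/3)² = -8801 + 1156/9 = -78053/9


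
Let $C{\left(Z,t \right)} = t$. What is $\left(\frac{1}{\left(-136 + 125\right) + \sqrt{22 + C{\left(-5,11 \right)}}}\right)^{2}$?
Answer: $\frac{1}{\left(-11 + \sqrt{33}\right)^{2}} \approx 0.036206$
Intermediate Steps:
$\left(\frac{1}{\left(-136 + 125\right) + \sqrt{22 + C{\left(-5,11 \right)}}}\right)^{2} = \left(\frac{1}{\left(-136 + 125\right) + \sqrt{22 + 11}}\right)^{2} = \left(\frac{1}{-11 + \sqrt{33}}\right)^{2} = \frac{1}{\left(-11 + \sqrt{33}\right)^{2}}$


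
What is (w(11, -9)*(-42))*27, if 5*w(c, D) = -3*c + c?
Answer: 24948/5 ≈ 4989.6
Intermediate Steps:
w(c, D) = -2*c/5 (w(c, D) = (-3*c + c)/5 = (-2*c)/5 = -2*c/5)
(w(11, -9)*(-42))*27 = (-⅖*11*(-42))*27 = -22/5*(-42)*27 = (924/5)*27 = 24948/5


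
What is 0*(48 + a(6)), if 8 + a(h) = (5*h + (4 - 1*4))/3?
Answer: 0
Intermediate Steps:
a(h) = -8 + 5*h/3 (a(h) = -8 + (5*h + (4 - 1*4))/3 = -8 + (5*h + (4 - 4))*(⅓) = -8 + (5*h + 0)*(⅓) = -8 + (5*h)*(⅓) = -8 + 5*h/3)
0*(48 + a(6)) = 0*(48 + (-8 + (5/3)*6)) = 0*(48 + (-8 + 10)) = 0*(48 + 2) = 0*50 = 0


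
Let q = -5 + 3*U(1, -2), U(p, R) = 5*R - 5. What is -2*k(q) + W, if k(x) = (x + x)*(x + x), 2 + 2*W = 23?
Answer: -39979/2 ≈ -19990.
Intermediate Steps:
W = 21/2 (W = -1 + (½)*23 = -1 + 23/2 = 21/2 ≈ 10.500)
U(p, R) = -5 + 5*R
q = -50 (q = -5 + 3*(-5 + 5*(-2)) = -5 + 3*(-5 - 10) = -5 + 3*(-15) = -5 - 45 = -50)
k(x) = 4*x² (k(x) = (2*x)*(2*x) = 4*x²)
-2*k(q) + W = -8*(-50)² + 21/2 = -8*2500 + 21/2 = -2*10000 + 21/2 = -20000 + 21/2 = -39979/2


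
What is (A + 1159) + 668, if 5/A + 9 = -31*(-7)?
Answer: 380021/208 ≈ 1827.0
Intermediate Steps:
A = 5/208 (A = 5/(-9 - 31*(-7)) = 5/(-9 + 217) = 5/208 ≈ 0.024038)
(A + 1159) + 668 = (5/208 + 1159) + 668 = 241077/208 + 668 = 380021/208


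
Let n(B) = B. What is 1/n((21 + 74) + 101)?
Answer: 1/196 ≈ 0.0051020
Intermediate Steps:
1/n((21 + 74) + 101) = 1/((21 + 74) + 101) = 1/(95 + 101) = 1/196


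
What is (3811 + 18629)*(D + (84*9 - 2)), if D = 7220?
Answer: 178936560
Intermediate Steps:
(3811 + 18629)*(D + (84*9 - 2)) = (3811 + 18629)*(7220 + (84*9 - 2)) = 22440*(7220 + (756 - 2)) = 22440*(7220 + 754) = 22440*7974 = 178936560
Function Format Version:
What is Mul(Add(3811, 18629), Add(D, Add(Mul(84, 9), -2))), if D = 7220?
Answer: 178936560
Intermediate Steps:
Mul(Add(3811, 18629), Add(D, Add(Mul(84, 9), -2))) = Mul(Add(3811, 18629), Add(7220, Add(Mul(84, 9), -2))) = Mul(22440, Add(7220, Add(756, -2))) = Mul(22440, Add(7220, 754)) = Mul(22440, 7974) = 178936560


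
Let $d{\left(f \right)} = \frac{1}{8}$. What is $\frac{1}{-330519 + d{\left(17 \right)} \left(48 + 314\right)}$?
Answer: $- \frac{4}{1321895} \approx -3.026 \cdot 10^{-6}$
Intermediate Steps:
$d{\left(f \right)} = \frac{1}{8}$
$\frac{1}{-330519 + d{\left(17 \right)} \left(48 + 314\right)} = \frac{1}{-330519 + \frac{48 + 314}{8}} = \frac{1}{-330519 + \frac{1}{8} \cdot 362} = \frac{1}{-330519 + \frac{181}{4}} = \frac{1}{- \frac{1321895}{4}} = - \frac{4}{1321895}$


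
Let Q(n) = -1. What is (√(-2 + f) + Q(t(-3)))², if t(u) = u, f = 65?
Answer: 64 - 6*√7 ≈ 48.125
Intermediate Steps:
(√(-2 + f) + Q(t(-3)))² = (√(-2 + 65) - 1)² = (√63 - 1)² = (3*√7 - 1)² = (-1 + 3*√7)²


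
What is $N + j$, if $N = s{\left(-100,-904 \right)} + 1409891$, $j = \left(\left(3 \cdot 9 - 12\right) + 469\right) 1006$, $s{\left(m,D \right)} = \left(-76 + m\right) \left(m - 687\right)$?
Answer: $2035307$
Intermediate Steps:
$s{\left(m,D \right)} = \left(-687 + m\right) \left(-76 + m\right)$ ($s{\left(m,D \right)} = \left(-76 + m\right) \left(-687 + m\right) = \left(-687 + m\right) \left(-76 + m\right)$)
$j = 486904$ ($j = \left(\left(27 - 12\right) + 469\right) 1006 = \left(15 + 469\right) 1006 = 484 \cdot 1006 = 486904$)
$N = 1548403$ ($N = \left(52212 + \left(-100\right)^{2} - -76300\right) + 1409891 = \left(52212 + 10000 + 76300\right) + 1409891 = 138512 + 1409891 = 1548403$)
$N + j = 1548403 + 486904 = 2035307$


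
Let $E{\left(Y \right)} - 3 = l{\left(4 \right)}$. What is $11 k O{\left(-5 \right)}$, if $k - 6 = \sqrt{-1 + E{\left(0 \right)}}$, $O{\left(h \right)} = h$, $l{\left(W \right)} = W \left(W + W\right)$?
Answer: $-330 - 55 \sqrt{34} \approx -650.7$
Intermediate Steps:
$l{\left(W \right)} = 2 W^{2}$ ($l{\left(W \right)} = W 2 W = 2 W^{2}$)
$E{\left(Y \right)} = 35$ ($E{\left(Y \right)} = 3 + 2 \cdot 4^{2} = 3 + 2 \cdot 16 = 3 + 32 = 35$)
$k = 6 + \sqrt{34}$ ($k = 6 + \sqrt{-1 + 35} = 6 + \sqrt{34} \approx 11.831$)
$11 k O{\left(-5 \right)} = 11 \left(6 + \sqrt{34}\right) \left(-5\right) = \left(66 + 11 \sqrt{34}\right) \left(-5\right) = -330 - 55 \sqrt{34}$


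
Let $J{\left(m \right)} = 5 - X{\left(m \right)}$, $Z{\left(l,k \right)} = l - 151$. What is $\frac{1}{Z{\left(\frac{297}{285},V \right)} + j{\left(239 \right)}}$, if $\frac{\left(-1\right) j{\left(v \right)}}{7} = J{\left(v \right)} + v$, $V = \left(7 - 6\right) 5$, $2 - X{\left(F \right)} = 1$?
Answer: $- \frac{95}{175841} \approx -0.00054026$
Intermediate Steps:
$X{\left(F \right)} = 1$ ($X{\left(F \right)} = 2 - 1 = 1$)
$V = 5$ ($V = 1 \cdot 5 = 5$)
$Z{\left(l,k \right)} = -151 + l$
$J{\left(m \right)} = 4$ ($J{\left(m \right)} = 5 - 1 = 4$)
$j{\left(v \right)} = -28 - 7 v$ ($j{\left(v \right)} = - 7 \left(4 + v\right) = -28 - 7 v$)
$\frac{1}{Z{\left(\frac{297}{285},V \right)} + j{\left(239 \right)}} = \frac{1}{\left(-151 + \frac{297}{285}\right) - 1701} = \frac{1}{\left(-151 + 297 \cdot \frac{1}{285}\right) - 1701} = \frac{1}{\left(-151 + \frac{99}{95}\right) - 1701} = \frac{1}{- \frac{14246}{95} - 1701} = \frac{1}{- \frac{175841}{95}} = - \frac{95}{175841}$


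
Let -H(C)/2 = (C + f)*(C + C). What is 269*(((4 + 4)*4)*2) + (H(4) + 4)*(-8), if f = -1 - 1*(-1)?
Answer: 17696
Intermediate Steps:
f = 0 (f = -1 + 1 = 0)
H(C) = -4*C² (H(C) = -2*(C + 0)*(C + C) = -2*C*2*C = -4*C²)
269*(((4 + 4)*4)*2) + (H(4) + 4)*(-8) = 269*(((4 + 4)*4)*2) + (-4*4² + 4)*(-8) = 269*((8*4)*2) + (-4*16 + 4)*(-8) = 269*(32*2) + (-64 + 4)*(-8) = 269*64 - 60*(-8) = 17216 + 480 = 17696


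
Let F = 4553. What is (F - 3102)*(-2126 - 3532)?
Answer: -8209758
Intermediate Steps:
(F - 3102)*(-2126 - 3532) = (4553 - 3102)*(-2126 - 3532) = 1451*(-5658) = -8209758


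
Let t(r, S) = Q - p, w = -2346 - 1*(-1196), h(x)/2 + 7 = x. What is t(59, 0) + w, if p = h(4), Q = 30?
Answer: -1114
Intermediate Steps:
h(x) = -14 + 2*x
p = -6 (p = -14 + 2*4 = -14 + 8 = -6)
w = -1150 (w = -2346 + 1196 = -1150)
t(r, S) = 36 (t(r, S) = 30 - 1*(-6) = 30 + 6 = 36)
t(59, 0) + w = 36 - 1150 = -1114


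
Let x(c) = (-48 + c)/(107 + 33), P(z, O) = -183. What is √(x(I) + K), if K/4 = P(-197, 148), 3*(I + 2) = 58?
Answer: I*√8072715/105 ≈ 27.06*I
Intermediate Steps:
I = 52/3 (I = -2 + (⅓)*58 = -2 + 58/3 = 52/3 ≈ 17.333)
x(c) = -12/35 + c/140 (x(c) = (-48 + c)/140 = (-48 + c)*(1/140) = -12/35 + c/140)
K = -732 (K = 4*(-183) = -732)
√(x(I) + K) = √((-12/35 + (1/140)*(52/3)) - 732) = √((-12/35 + 13/105) - 732) = √(-23/105 - 732) = √(-76883/105) = I*√8072715/105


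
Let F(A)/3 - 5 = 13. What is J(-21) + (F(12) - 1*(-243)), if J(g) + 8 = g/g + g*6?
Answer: 164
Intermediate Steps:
F(A) = 54 (F(A) = 15 + 3*13 = 15 + 39 = 54)
J(g) = -7 + 6*g (J(g) = -8 + (g/g + g*6) = -8 + (1 + 6*g) = -7 + 6*g)
J(-21) + (F(12) - 1*(-243)) = (-7 + 6*(-21)) + (54 - 1*(-243)) = (-7 - 126) + (54 + 243) = -133 + 297 = 164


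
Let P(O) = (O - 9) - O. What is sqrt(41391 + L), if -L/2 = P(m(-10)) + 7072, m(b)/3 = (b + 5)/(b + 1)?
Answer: sqrt(27265) ≈ 165.12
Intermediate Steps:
m(b) = 3*(5 + b)/(1 + b) (m(b) = 3*((b + 5)/(b + 1)) = 3*((5 + b)/(1 + b)) = 3*(5 + b)/(1 + b))
P(O) = -9 (P(O) = (-9 + O) - O = -9)
L = -14126 (L = -2*(-9 + 7072) = -2*7063 = -14126)
sqrt(41391 + L) = sqrt(41391 - 14126) = sqrt(27265)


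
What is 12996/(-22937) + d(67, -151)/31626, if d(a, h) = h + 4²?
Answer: -46011999/80600618 ≈ -0.57086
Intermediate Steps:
d(a, h) = 16 + h (d(a, h) = h + 16 = 16 + h)
12996/(-22937) + d(67, -151)/31626 = 12996/(-22937) + (16 - 151)/31626 = 12996*(-1/22937) - 135*1/31626 = -12996/22937 - 15/3514 = -46011999/80600618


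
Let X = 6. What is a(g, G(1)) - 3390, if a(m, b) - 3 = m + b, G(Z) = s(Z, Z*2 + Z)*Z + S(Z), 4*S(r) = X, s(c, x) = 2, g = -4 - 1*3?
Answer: -6781/2 ≈ -3390.5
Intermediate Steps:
g = -7 (g = -4 - 3 = -7)
S(r) = 3/2 (S(r) = (1/4)*6 = 3/2)
G(Z) = 3/2 + 2*Z (G(Z) = 2*Z + 3/2 = 3/2 + 2*Z)
a(m, b) = 3 + b + m (a(m, b) = 3 + (m + b) = 3 + (b + m) = 3 + b + m)
a(g, G(1)) - 3390 = (3 + (3/2 + 2*1) - 7) - 3390 = (3 + (3/2 + 2) - 7) - 3390 = (3 + 7/2 - 7) - 3390 = -1/2 - 3390 = -6781/2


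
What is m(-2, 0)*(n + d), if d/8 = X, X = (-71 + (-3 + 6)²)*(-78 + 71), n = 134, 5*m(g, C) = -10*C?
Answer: 0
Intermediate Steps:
m(g, C) = -2*C (m(g, C) = (-10*C)/5 = -2*C)
X = 434 (X = (-71 + 3²)*(-7) = (-71 + 9)*(-7) = -62*(-7) = 434)
d = 3472 (d = 8*434 = 3472)
m(-2, 0)*(n + d) = (-2*0)*(134 + 3472) = 0*3606 = 0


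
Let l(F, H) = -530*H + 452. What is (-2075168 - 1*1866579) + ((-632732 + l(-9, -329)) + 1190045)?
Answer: -3209612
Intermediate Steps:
l(F, H) = 452 - 530*H
(-2075168 - 1*1866579) + ((-632732 + l(-9, -329)) + 1190045) = (-2075168 - 1*1866579) + ((-632732 + (452 - 530*(-329))) + 1190045) = (-2075168 - 1866579) + ((-632732 + (452 + 174370)) + 1190045) = -3941747 + ((-632732 + 174822) + 1190045) = -3941747 + (-457910 + 1190045) = -3941747 + 732135 = -3209612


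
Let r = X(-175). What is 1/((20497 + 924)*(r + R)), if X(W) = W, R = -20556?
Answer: -1/444078751 ≈ -2.2519e-9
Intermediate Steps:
r = -175
1/((20497 + 924)*(r + R)) = 1/((20497 + 924)*(-175 - 20556)) = 1/(21421*(-20731)) = 1/(-444078751) = -1/444078751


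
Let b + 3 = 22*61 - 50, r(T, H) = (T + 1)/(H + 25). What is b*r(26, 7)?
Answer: 34803/32 ≈ 1087.6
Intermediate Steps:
r(T, H) = (1 + T)/(25 + H)
b = 1289 (b = -3 + (22*61 - 50) = -3 + (1342 - 50) = -3 + 1292 = 1289)
b*r(26, 7) = 1289*((1 + 26)/(25 + 7)) = 1289*(27/32) = 34803/32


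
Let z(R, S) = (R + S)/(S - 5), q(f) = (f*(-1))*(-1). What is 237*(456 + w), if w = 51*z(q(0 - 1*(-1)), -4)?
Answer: 112101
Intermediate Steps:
q(f) = f (q(f) = -f*(-1) = f)
z(R, S) = (R + S)/(-5 + S)
w = 17 (w = 51*(((0 - 1*(-1)) - 4)/(-5 - 4)) = 51*(((0 + 1) - 4)/(-9)) = 51*(-(1 - 4)/9) = 51*(-1/9*(-3)) = 51*(1/3) = 17)
237*(456 + w) = 237*(456 + 17) = 237*473 = 112101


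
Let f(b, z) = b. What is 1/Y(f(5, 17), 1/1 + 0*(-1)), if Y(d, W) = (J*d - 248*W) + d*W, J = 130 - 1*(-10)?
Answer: 1/457 ≈ 0.0021882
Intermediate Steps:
J = 140 (J = 130 + 10 = 140)
Y(d, W) = -248*W + 140*d + W*d (Y(d, W) = (140*d - 248*W) + d*W = (-248*W + 140*d) + W*d = -248*W + 140*d + W*d)
1/Y(f(5, 17), 1/1 + 0*(-1)) = 1/(-248*(1/1 + 0*(-1)) + 140*5 + (1/1 + 0*(-1))*5) = 1/(-248*(1*1 + 0) + 700 + (1*1 + 0)*5) = 1/(-248*(1 + 0) + 700 + (1 + 0)*5) = 1/(-248*1 + 700 + 1*5) = 1/(-248 + 700 + 5) = 1/457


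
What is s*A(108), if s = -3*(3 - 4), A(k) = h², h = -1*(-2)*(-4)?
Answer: 192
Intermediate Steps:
h = -8 (h = 2*(-4) = -8)
A(k) = 64 (A(k) = (-8)² = 64)
s = 3 (s = -3*(-1) = 3)
s*A(108) = 3*64 = 192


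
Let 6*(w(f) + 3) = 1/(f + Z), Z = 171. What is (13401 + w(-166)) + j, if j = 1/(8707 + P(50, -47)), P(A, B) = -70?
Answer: 385729383/28790 ≈ 13398.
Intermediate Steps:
w(f) = -3 + 1/(6*(171 + f)) (w(f) = -3 + 1/(6*(f + 171)) = -3 + 1/(6*(171 + f)))
j = 1/8637 (j = 1/(8707 - 70) = 1/8637 ≈ 0.00011578)
(13401 + w(-166)) + j = (13401 + (-3077 - 18*(-166))/(6*(171 - 166))) + 1/8637 = (13401 + (⅙)*(-3077 + 2988)/5) + 1/8637 = (13401 + (⅙)*(⅕)*(-89)) + 1/8637 = (13401 - 89/30) + 1/8637 = 401941/30 + 1/8637 = 385729383/28790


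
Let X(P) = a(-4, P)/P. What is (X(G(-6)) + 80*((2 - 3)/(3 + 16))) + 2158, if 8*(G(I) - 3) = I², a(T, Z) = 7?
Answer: 614096/285 ≈ 2154.7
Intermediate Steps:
G(I) = 3 + I²/8
X(P) = 7/P
(X(G(-6)) + 80*((2 - 3)/(3 + 16))) + 2158 = (7/(3 + (⅛)*(-6)²) + 80*((2 - 3)/(3 + 16))) + 2158 = (7/(3 + (⅛)*36) + 80*(-1/19)) + 2158 = (7/(3 + 9/2) + 80*(-1*1/19)) + 2158 = (7/(15/2) + 80*(-1/19)) + 2158 = (7*(2/15) - 80/19) + 2158 = (14/15 - 80/19) + 2158 = -934/285 + 2158 = 614096/285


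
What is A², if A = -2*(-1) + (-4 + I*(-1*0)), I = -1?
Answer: 4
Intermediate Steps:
A = -2 (A = -2*(-1) + (-4 - (-1)*0) = 2 + (-4 - 1*0) = 2 + (-4 + 0) = 2 - 4 = -2)
A² = (-2)² = 4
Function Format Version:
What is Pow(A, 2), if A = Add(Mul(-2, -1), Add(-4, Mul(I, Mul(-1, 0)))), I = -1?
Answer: 4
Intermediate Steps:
A = -2 (A = Add(Mul(-2, -1), Add(-4, Mul(-1, Mul(-1, 0)))) = Add(2, Add(-4, Mul(-1, 0))) = Add(2, Add(-4, 0)) = Add(2, -4) = -2)
Pow(A, 2) = Pow(-2, 2) = 4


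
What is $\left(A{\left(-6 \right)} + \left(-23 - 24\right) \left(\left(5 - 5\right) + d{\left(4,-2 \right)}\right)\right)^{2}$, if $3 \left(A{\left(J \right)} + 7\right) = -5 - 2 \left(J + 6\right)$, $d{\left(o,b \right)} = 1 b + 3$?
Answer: $\frac{27889}{9} \approx 3098.8$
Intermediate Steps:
$d{\left(o,b \right)} = 3 + b$ ($d{\left(o,b \right)} = b + 3 = 3 + b$)
$A{\left(J \right)} = - \frac{38}{3} - \frac{2 J}{3}$ ($A{\left(J \right)} = -7 + \frac{-5 - 2 \left(J + 6\right)}{3} = -7 + \frac{-5 - 2 \left(6 + J\right)}{3} = -7 + \frac{-5 - \left(12 + 2 J\right)}{3} = -7 + \frac{-17 - 2 J}{3} = -7 - \left(\frac{17}{3} + \frac{2 J}{3}\right) = - \frac{38}{3} - \frac{2 J}{3}$)
$\left(A{\left(-6 \right)} + \left(-23 - 24\right) \left(\left(5 - 5\right) + d{\left(4,-2 \right)}\right)\right)^{2} = \left(\left(- \frac{38}{3} - -4\right) + \left(-23 - 24\right) \left(\left(5 - 5\right) + \left(3 - 2\right)\right)\right)^{2} = \left(\left(- \frac{38}{3} + 4\right) - 47 \left(0 + 1\right)\right)^{2} = \left(- \frac{26}{3} - 47\right)^{2} = \left(- \frac{167}{3}\right)^{2} = \frac{27889}{9}$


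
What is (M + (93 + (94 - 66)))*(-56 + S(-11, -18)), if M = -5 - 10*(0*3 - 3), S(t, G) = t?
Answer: -9782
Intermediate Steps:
M = 25 (M = -5 - 10*(0 - 3) = -5 - 10*(-3) = -5 + 30 = 25)
(M + (93 + (94 - 66)))*(-56 + S(-11, -18)) = (25 + (93 + (94 - 66)))*(-56 - 11) = (25 + (93 + 28))*(-67) = (25 + 121)*(-67) = 146*(-67) = -9782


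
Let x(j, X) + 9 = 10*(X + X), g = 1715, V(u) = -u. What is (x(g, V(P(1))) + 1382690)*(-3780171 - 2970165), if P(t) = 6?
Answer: -9332751290496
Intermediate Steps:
x(j, X) = -9 + 20*X (x(j, X) = -9 + 10*(X + X) = -9 + 10*(2*X) = -9 + 20*X)
(x(g, V(P(1))) + 1382690)*(-3780171 - 2970165) = ((-9 + 20*(-1*6)) + 1382690)*(-3780171 - 2970165) = ((-9 + 20*(-6)) + 1382690)*(-6750336) = ((-9 - 120) + 1382690)*(-6750336) = (-129 + 1382690)*(-6750336) = 1382561*(-6750336) = -9332751290496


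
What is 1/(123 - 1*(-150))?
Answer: 1/273 ≈ 0.0036630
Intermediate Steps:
1/(123 - 1*(-150)) = 1/(123 + 150) = 1/273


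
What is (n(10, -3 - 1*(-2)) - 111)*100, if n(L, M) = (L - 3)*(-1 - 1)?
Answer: -12500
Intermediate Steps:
n(L, M) = 6 - 2*L (n(L, M) = (-3 + L)*(-2) = 6 - 2*L)
(n(10, -3 - 1*(-2)) - 111)*100 = ((6 - 2*10) - 111)*100 = ((6 - 20) - 111)*100 = (-14 - 111)*100 = -125*100 = -12500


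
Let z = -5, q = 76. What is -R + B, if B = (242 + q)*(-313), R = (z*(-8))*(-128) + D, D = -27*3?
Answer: -94333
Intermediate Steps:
D = -81
R = -5201 (R = -5*(-8)*(-128) - 81 = 40*(-128) - 81 = -5120 - 81 = -5201)
B = -99534 (B = (242 + 76)*(-313) = 318*(-313) = -99534)
-R + B = -1*(-5201) - 99534 = 5201 - 99534 = -94333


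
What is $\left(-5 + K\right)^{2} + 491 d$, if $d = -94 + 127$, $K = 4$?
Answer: $16204$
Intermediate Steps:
$d = 33$
$\left(-5 + K\right)^{2} + 491 d = \left(-5 + 4\right)^{2} + 491 \cdot 33 = \left(-1\right)^{2} + 16203 = 1 + 16203 = 16204$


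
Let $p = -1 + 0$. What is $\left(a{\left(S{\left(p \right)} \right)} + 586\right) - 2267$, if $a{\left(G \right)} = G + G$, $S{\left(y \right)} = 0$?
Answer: $-1681$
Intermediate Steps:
$p = -1$
$a{\left(G \right)} = 2 G$
$\left(a{\left(S{\left(p \right)} \right)} + 586\right) - 2267 = \left(2 \cdot 0 + 586\right) - 2267 = \left(0 + 586\right) - 2267 = 586 - 2267 = -1681$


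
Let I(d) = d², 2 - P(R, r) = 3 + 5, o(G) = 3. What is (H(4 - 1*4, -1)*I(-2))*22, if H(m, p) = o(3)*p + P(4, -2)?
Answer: -792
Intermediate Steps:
P(R, r) = -6 (P(R, r) = 2 - (3 + 5) = 2 - 1*8 = 2 - 8 = -6)
H(m, p) = -6 + 3*p (H(m, p) = 3*p - 6 = -6 + 3*p)
(H(4 - 1*4, -1)*I(-2))*22 = ((-6 + 3*(-1))*(-2)²)*22 = ((-6 - 3)*4)*22 = -9*4*22 = -36*22 = -792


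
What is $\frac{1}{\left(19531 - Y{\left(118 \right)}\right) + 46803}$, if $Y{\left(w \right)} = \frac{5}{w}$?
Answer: $\frac{118}{7827407} \approx 1.5075 \cdot 10^{-5}$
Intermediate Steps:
$\frac{1}{\left(19531 - Y{\left(118 \right)}\right) + 46803} = \frac{1}{\left(19531 - \frac{5}{118}\right) + 46803} = \frac{1}{\frac{2304653}{118} + 46803} = \frac{1}{\frac{7827407}{118}} = \frac{118}{7827407}$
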